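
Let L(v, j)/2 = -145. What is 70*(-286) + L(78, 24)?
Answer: -20310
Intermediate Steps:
L(v, j) = -290 (L(v, j) = 2*(-145) = -290)
70*(-286) + L(78, 24) = 70*(-286) - 290 = -20020 - 290 = -20310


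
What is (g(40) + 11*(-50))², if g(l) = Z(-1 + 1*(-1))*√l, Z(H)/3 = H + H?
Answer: 308260 + 26400*√10 ≈ 3.9174e+5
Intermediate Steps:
Z(H) = 6*H (Z(H) = 3*(H + H) = 3*(2*H) = 6*H)
g(l) = -12*√l (g(l) = (6*(-1 + 1*(-1)))*√l = (6*(-1 - 1))*√l = (6*(-2))*√l = -12*√l)
(g(40) + 11*(-50))² = (-24*√10 + 11*(-50))² = (-24*√10 - 550)² = (-550 - 24*√10)²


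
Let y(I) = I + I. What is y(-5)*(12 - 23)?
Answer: 110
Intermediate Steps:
y(I) = 2*I
y(-5)*(12 - 23) = (2*(-5))*(12 - 23) = -10*(-11) = 110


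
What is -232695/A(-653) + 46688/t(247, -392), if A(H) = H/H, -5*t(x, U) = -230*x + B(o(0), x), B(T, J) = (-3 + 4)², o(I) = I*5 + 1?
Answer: -13218936815/56809 ≈ -2.3269e+5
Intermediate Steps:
o(I) = 1 + 5*I (o(I) = 5*I + 1 = 1 + 5*I)
B(T, J) = 1 (B(T, J) = 1² = 1)
t(x, U) = -⅕ + 46*x (t(x, U) = -(-230*x + 1)/5 = -(1 - 230*x)/5 = -⅕ + 46*x)
A(H) = 1
-232695/A(-653) + 46688/t(247, -392) = -232695/1 + 46688/(-⅕ + 46*247) = -232695*1 + 46688/(-⅕ + 11362) = -232695 + 46688/(56809/5) = -232695 + 46688*(5/56809) = -232695 + 233440/56809 = -13218936815/56809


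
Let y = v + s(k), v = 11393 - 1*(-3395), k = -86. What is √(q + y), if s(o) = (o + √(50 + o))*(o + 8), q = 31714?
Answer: √(53210 - 468*I) ≈ 230.68 - 1.014*I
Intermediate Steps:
s(o) = (8 + o)*(o + √(50 + o)) (s(o) = (o + √(50 + o))*(8 + o) = (8 + o)*(o + √(50 + o)))
v = 14788 (v = 11393 + 3395 = 14788)
y = 21496 - 468*I (y = 14788 + ((-86)² + 8*(-86) + 8*√(50 - 86) - 86*√(50 - 86)) = 14788 + (7396 - 688 + 8*√(-36) - 516*I) = 14788 + (7396 - 688 + 8*(6*I) - 516*I) = 14788 + (7396 - 688 + 48*I - 516*I) = 14788 + (6708 - 468*I) = 21496 - 468*I ≈ 21496.0 - 468.0*I)
√(q + y) = √(31714 + (21496 - 468*I)) = √(53210 - 468*I)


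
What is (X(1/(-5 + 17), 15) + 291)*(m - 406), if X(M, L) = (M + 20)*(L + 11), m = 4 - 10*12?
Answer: -424473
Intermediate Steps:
m = -116 (m = 4 - 120 = -116)
X(M, L) = (11 + L)*(20 + M) (X(M, L) = (20 + M)*(11 + L) = (11 + L)*(20 + M))
(X(1/(-5 + 17), 15) + 291)*(m - 406) = ((220 + 11/(-5 + 17) + 20*15 + 15/(-5 + 17)) + 291)*(-116 - 406) = ((220 + 11/12 + 300 + 15/12) + 291)*(-522) = ((220 + 11*(1/12) + 300 + 15*(1/12)) + 291)*(-522) = ((220 + 11/12 + 300 + 5/4) + 291)*(-522) = (3133/6 + 291)*(-522) = (4879/6)*(-522) = -424473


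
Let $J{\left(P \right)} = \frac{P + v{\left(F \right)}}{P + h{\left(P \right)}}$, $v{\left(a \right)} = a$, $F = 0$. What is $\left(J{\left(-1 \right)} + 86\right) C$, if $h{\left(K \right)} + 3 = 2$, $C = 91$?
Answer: $\frac{15743}{2} \approx 7871.5$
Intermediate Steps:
$h{\left(K \right)} = -1$ ($h{\left(K \right)} = -3 + 2 = -1$)
$J{\left(P \right)} = \frac{P}{-1 + P}$ ($J{\left(P \right)} = \frac{P + 0}{P - 1} = \frac{P}{-1 + P}$)
$\left(J{\left(-1 \right)} + 86\right) C = \left(- \frac{1}{-1 - 1} + 86\right) 91 = \left(- \frac{1}{-2} + 86\right) 91 = \left(\left(-1\right) \left(- \frac{1}{2}\right) + 86\right) 91 = \left(\frac{1}{2} + 86\right) 91 = \frac{173}{2} \cdot 91 = \frac{15743}{2}$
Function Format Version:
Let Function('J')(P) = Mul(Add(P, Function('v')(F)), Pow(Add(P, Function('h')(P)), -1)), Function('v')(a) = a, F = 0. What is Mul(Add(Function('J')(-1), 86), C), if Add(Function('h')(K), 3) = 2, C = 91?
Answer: Rational(15743, 2) ≈ 7871.5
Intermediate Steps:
Function('h')(K) = -1 (Function('h')(K) = Add(-3, 2) = -1)
Function('J')(P) = Mul(P, Pow(Add(-1, P), -1)) (Function('J')(P) = Mul(Add(P, 0), Pow(Add(P, -1), -1)) = Mul(P, Pow(Add(-1, P), -1)))
Mul(Add(Function('J')(-1), 86), C) = Mul(Add(Mul(-1, Pow(Add(-1, -1), -1)), 86), 91) = Mul(Add(Mul(-1, Pow(-2, -1)), 86), 91) = Mul(Add(Mul(-1, Rational(-1, 2)), 86), 91) = Mul(Add(Rational(1, 2), 86), 91) = Mul(Rational(173, 2), 91) = Rational(15743, 2)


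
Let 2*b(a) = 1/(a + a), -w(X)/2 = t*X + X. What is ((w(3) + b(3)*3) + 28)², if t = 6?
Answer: 3025/16 ≈ 189.06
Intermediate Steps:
w(X) = -14*X (w(X) = -2*(6*X + X) = -14*X)
b(a) = 1/(4*a) (b(a) = 1/(2*(a + a)) = 1/(2*((2*a))) = (1/(2*a))/2 = 1/(4*a))
((w(3) + b(3)*3) + 28)² = ((-14*3 + ((¼)/3)*3) + 28)² = ((-42 + ((¼)*(⅓))*3) + 28)² = ((-42 + (1/12)*3) + 28)² = ((-42 + ¼) + 28)² = (-167/4 + 28)² = (-55/4)² = 3025/16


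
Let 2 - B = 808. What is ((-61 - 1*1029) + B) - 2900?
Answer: -4796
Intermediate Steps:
B = -806 (B = 2 - 1*808 = 2 - 808 = -806)
((-61 - 1*1029) + B) - 2900 = ((-61 - 1*1029) - 806) - 2900 = ((-61 - 1029) - 806) - 2900 = (-1090 - 806) - 2900 = -1896 - 2900 = -4796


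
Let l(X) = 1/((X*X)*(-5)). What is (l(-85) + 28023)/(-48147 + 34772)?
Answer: -1012330874/483171875 ≈ -2.0952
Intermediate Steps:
l(X) = -1/(5*X²) (l(X) = 1/(X²*(-5)) = 1/(-5*X²) = -1/(5*X²))
(l(-85) + 28023)/(-48147 + 34772) = (-⅕/(-85)² + 28023)/(-48147 + 34772) = (-⅕*1/7225 + 28023)/(-13375) = (-1/36125 + 28023)*(-1/13375) = (1012330874/36125)*(-1/13375) = -1012330874/483171875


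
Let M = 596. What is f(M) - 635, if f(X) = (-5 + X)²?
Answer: 348646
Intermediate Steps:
f(M) - 635 = (-5 + 596)² - 635 = 591² - 1*635 = 349281 - 635 = 348646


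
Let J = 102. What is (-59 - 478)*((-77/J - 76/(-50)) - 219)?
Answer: 99613321/850 ≈ 1.1719e+5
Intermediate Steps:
(-59 - 478)*((-77/J - 76/(-50)) - 219) = (-59 - 478)*((-77/102 - 76/(-50)) - 219) = -537*((-77*1/102 - 76*(-1/50)) - 219) = -537*((-77/102 + 38/25) - 219) = -537*(1951/2550 - 219) = -537*(-556499/2550) = 99613321/850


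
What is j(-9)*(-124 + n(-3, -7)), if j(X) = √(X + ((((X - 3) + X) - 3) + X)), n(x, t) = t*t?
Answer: -75*I*√42 ≈ -486.06*I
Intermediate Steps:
n(x, t) = t²
j(X) = √(-6 + 4*X) (j(X) = √(X + ((((-3 + X) + X) - 3) + X)) = √(X + (((-3 + 2*X) - 3) + X)) = √(X + ((-6 + 2*X) + X)) = √(X + (-6 + 3*X)) = √(-6 + 4*X))
j(-9)*(-124 + n(-3, -7)) = √(-6 + 4*(-9))*(-124 + (-7)²) = √(-6 - 36)*(-124 + 49) = √(-42)*(-75) = (I*√42)*(-75) = -75*I*√42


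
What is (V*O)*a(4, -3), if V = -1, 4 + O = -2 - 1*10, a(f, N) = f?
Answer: 64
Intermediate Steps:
O = -16 (O = -4 + (-2 - 1*10) = -4 + (-2 - 10) = -4 - 12 = -16)
(V*O)*a(4, -3) = -1*(-16)*4 = 16*4 = 64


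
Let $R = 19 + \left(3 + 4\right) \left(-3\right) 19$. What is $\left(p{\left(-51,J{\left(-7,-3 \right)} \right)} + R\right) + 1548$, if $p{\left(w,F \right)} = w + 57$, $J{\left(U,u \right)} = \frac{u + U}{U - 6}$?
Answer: $1174$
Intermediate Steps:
$J{\left(U,u \right)} = \frac{U + u}{-6 + U}$
$R = -380$ ($R = 19 + 7 \left(-3\right) 19 = 19 - 399 = -380$)
$p{\left(w,F \right)} = 57 + w$
$\left(p{\left(-51,J{\left(-7,-3 \right)} \right)} + R\right) + 1548 = \left(\left(57 - 51\right) - 380\right) + 1548 = \left(6 - 380\right) + 1548 = -374 + 1548 = 1174$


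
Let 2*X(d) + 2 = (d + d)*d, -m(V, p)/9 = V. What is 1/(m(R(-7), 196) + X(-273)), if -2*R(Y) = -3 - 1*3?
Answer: 1/74501 ≈ 1.3423e-5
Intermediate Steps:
R(Y) = 3 (R(Y) = -(-3 - 1*3)/2 = -(-3 - 3)/2 = -1/2*(-6) = 3)
m(V, p) = -9*V
X(d) = -1 + d**2 (X(d) = -1 + ((d + d)*d)/2 = -1 + ((2*d)*d)/2 = -1 + (2*d**2)/2 = -1 + d**2)
1/(m(R(-7), 196) + X(-273)) = 1/(-9*3 + (-1 + (-273)**2)) = 1/(-27 + (-1 + 74529)) = 1/(-27 + 74528) = 1/74501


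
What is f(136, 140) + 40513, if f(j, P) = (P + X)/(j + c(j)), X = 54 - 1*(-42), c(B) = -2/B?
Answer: 374639759/9247 ≈ 40515.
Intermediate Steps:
X = 96 (X = 54 + 42 = 96)
f(j, P) = (96 + P)/(j - 2/j) (f(j, P) = (P + 96)/(j - 2/j) = (96 + P)/(j - 2/j))
f(136, 140) + 40513 = 136*(96 + 140)/(-2 + 136**2) + 40513 = 136*236/(-2 + 18496) + 40513 = 136*236/18494 + 40513 = 136*(1/18494)*236 + 40513 = 16048/9247 + 40513 = 374639759/9247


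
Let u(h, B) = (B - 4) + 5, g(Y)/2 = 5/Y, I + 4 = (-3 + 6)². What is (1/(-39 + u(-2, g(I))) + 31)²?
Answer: 1243225/1296 ≈ 959.28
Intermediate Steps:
I = 5 (I = -4 + (-3 + 6)² = -4 + 3² = -4 + 9 = 5)
g(Y) = 10/Y (g(Y) = 2*(5/Y) = 10/Y)
u(h, B) = 1 + B (u(h, B) = (-4 + B) + 5 = 1 + B)
(1/(-39 + u(-2, g(I))) + 31)² = (1/(-39 + (1 + 10/5)) + 31)² = (1/(-39 + (1 + 10*(⅕))) + 31)² = (1/(-39 + (1 + 2)) + 31)² = (1/(-39 + 3) + 31)² = (1/(-36) + 31)² = (-1/36 + 31)² = (1115/36)² = 1243225/1296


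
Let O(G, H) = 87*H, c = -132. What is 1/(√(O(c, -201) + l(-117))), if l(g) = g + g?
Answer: -I*√1969/5907 ≈ -0.007512*I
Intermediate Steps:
l(g) = 2*g
1/(√(O(c, -201) + l(-117))) = 1/(√(87*(-201) + 2*(-117))) = 1/(√(-17487 - 234)) = 1/(√(-17721)) = 1/(3*I*√1969) = -I*√1969/5907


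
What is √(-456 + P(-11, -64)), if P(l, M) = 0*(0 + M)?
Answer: 2*I*√114 ≈ 21.354*I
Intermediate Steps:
P(l, M) = 0 (P(l, M) = 0*M = 0)
√(-456 + P(-11, -64)) = √(-456 + 0) = √(-456) = 2*I*√114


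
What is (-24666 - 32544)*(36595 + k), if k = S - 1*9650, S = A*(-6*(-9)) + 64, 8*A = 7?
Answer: -3095776125/2 ≈ -1.5479e+9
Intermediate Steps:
A = 7/8 (A = (⅛)*7 = 7/8 ≈ 0.87500)
S = 445/4 (S = 7*(-6*(-9))/8 + 64 = (7/8)*54 + 64 = 189/4 + 64 = 445/4 ≈ 111.25)
k = -38155/4 (k = 445/4 - 1*9650 = 445/4 - 9650 = -38155/4 ≈ -9538.8)
(-24666 - 32544)*(36595 + k) = (-24666 - 32544)*(36595 - 38155/4) = -57210*108225/4 = -3095776125/2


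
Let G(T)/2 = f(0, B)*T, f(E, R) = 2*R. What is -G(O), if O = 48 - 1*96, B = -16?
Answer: -3072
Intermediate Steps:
O = -48 (O = 48 - 96 = -48)
G(T) = -64*T (G(T) = 2*((2*(-16))*T) = 2*(-32*T) = -64*T)
-G(O) = -(-64)*(-48) = -1*3072 = -3072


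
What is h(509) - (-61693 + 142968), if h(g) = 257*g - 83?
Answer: 49455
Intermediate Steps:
h(g) = -83 + 257*g
h(509) - (-61693 + 142968) = (-83 + 257*509) - (-61693 + 142968) = (-83 + 130813) - 1*81275 = 130730 - 81275 = 49455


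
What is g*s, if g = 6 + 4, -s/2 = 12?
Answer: -240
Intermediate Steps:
s = -24 (s = -2*12 = -24)
g = 10
g*s = 10*(-24) = -240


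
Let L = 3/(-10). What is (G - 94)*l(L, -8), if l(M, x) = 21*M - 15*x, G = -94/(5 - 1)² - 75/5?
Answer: -1044903/80 ≈ -13061.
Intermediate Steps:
G = -167/8 (G = -94/(4²) - 75*⅕ = -94/16 - 15 = -94*1/16 - 15 = -47/8 - 15 = -167/8 ≈ -20.875)
L = -3/10 (L = 3*(-⅒) = -3/10 ≈ -0.30000)
l(M, x) = -15*x + 21*M
(G - 94)*l(L, -8) = (-167/8 - 94)*(-15*(-8) + 21*(-3/10)) = -919*(120 - 63/10)/8 = -919/8*1137/10 = -1044903/80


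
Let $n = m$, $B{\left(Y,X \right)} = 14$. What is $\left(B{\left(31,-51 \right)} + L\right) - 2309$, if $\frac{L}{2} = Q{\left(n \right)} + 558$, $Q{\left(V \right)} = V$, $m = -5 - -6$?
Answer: $-1177$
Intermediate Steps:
$m = 1$ ($m = -5 + 6 = 1$)
$n = 1$
$L = 1118$ ($L = 2 \left(1 + 558\right) = 2 \cdot 559 = 1118$)
$\left(B{\left(31,-51 \right)} + L\right) - 2309 = \left(14 + 1118\right) - 2309 = 1132 - 2309 = -1177$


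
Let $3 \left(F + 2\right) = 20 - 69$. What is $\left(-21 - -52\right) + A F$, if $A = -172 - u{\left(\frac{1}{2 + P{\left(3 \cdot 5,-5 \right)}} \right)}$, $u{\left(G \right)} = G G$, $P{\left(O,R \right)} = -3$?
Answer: $\frac{9608}{3} \approx 3202.7$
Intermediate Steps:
$F = - \frac{55}{3}$ ($F = -2 + \frac{20 - 69}{3} = -2 + \frac{1}{3} \left(-49\right) = -2 - \frac{49}{3} = - \frac{55}{3} \approx -18.333$)
$u{\left(G \right)} = G^{2}$
$A = -173$ ($A = -172 - \left(\frac{1}{2 - 3}\right)^{2} = -172 - \left(\frac{1}{-1}\right)^{2} = -172 - \left(-1\right)^{2} = -172 - 1 = -173$)
$\left(-21 - -52\right) + A F = \left(-21 - -52\right) - - \frac{9515}{3} = \left(-21 + 52\right) + \frac{9515}{3} = 31 + \frac{9515}{3} = \frac{9608}{3}$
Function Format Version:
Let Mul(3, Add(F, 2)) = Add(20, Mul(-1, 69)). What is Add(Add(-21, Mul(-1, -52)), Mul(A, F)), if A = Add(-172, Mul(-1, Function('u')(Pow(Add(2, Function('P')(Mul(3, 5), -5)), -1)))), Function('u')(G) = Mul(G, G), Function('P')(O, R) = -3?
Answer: Rational(9608, 3) ≈ 3202.7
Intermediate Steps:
F = Rational(-55, 3) (F = Add(-2, Mul(Rational(1, 3), Add(20, Mul(-1, 69)))) = Add(-2, Mul(Rational(1, 3), Add(20, -69))) = Add(-2, Mul(Rational(1, 3), -49)) = Add(-2, Rational(-49, 3)) = Rational(-55, 3) ≈ -18.333)
Function('u')(G) = Pow(G, 2)
A = -173 (A = Add(-172, Mul(-1, Pow(Pow(Add(2, -3), -1), 2))) = Add(-172, Mul(-1, Pow(Pow(-1, -1), 2))) = Add(-172, Mul(-1, Pow(-1, 2))) = Add(-172, Mul(-1, 1)) = Add(-172, -1) = -173)
Add(Add(-21, Mul(-1, -52)), Mul(A, F)) = Add(Add(-21, Mul(-1, -52)), Mul(-173, Rational(-55, 3))) = Add(Add(-21, 52), Rational(9515, 3)) = Add(31, Rational(9515, 3)) = Rational(9608, 3)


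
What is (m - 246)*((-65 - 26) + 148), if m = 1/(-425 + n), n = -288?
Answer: -9997743/713 ≈ -14022.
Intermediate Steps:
m = -1/713 (m = 1/(-425 - 288) = 1/(-713) = -1/713 ≈ -0.0014025)
(m - 246)*((-65 - 26) + 148) = (-1/713 - 246)*((-65 - 26) + 148) = -175399*(-91 + 148)/713 = -175399/713*57 = -9997743/713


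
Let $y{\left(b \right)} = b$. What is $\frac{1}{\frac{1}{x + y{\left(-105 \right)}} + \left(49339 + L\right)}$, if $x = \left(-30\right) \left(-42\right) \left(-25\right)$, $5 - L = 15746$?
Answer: $\frac{31605}{1061864789} \approx 2.9764 \cdot 10^{-5}$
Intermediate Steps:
$L = -15741$ ($L = 5 - 15746 = -15741$)
$x = -31500$ ($x = 1260 \left(-25\right) = -31500$)
$\frac{1}{\frac{1}{x + y{\left(-105 \right)}} + \left(49339 + L\right)} = \frac{1}{\frac{1}{-31500 - 105} + \left(49339 - 15741\right)} = \frac{1}{\frac{1}{-31605} + 33598} = \frac{1}{- \frac{1}{31605} + 33598} = \frac{1}{\frac{1061864789}{31605}} = \frac{31605}{1061864789}$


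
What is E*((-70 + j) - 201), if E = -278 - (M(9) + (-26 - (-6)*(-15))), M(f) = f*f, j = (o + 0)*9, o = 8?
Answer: 48357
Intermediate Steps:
j = 72 (j = (8 + 0)*9 = 8*9 = 72)
M(f) = f**2
E = -243 (E = -278 - (9**2 + (-26 - (-6)*(-15))) = -278 - (81 + (-26 - 1*90)) = -278 - (81 + (-26 - 90)) = -278 - (81 - 116) = -278 - 1*(-35) = -278 + 35 = -243)
E*((-70 + j) - 201) = -243*((-70 + 72) - 201) = -243*(2 - 201) = -243*(-199) = 48357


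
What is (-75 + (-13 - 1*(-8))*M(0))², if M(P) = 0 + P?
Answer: 5625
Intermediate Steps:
M(P) = P
(-75 + (-13 - 1*(-8))*M(0))² = (-75 + (-13 - 1*(-8))*0)² = (-75 + (-13 + 8)*0)² = (-75 - 5*0)² = (-75 + 0)² = (-75)² = 5625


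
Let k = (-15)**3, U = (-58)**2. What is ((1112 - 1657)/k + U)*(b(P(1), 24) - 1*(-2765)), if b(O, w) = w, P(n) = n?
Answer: 6333286301/675 ≈ 9.3826e+6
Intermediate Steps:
U = 3364
k = -3375
((1112 - 1657)/k + U)*(b(P(1), 24) - 1*(-2765)) = ((1112 - 1657)/(-3375) + 3364)*(24 - 1*(-2765)) = (-545*(-1/3375) + 3364)*(24 + 2765) = (109/675 + 3364)*2789 = (2270809/675)*2789 = 6333286301/675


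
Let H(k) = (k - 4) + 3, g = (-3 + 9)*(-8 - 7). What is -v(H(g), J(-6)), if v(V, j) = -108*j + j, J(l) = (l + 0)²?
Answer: 3852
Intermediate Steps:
J(l) = l²
g = -90 (g = 6*(-15) = -90)
H(k) = -1 + k (H(k) = (-4 + k) + 3 = -1 + k)
v(V, j) = -107*j
-v(H(g), J(-6)) = -(-107)*(-6)² = -(-107)*36 = -1*(-3852) = 3852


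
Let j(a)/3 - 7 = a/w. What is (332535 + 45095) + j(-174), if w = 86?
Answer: 16238732/43 ≈ 3.7765e+5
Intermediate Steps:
j(a) = 21 + 3*a/86 (j(a) = 21 + 3*(a/86) = 21 + 3*a/86)
(332535 + 45095) + j(-174) = (332535 + 45095) + (21 + (3/86)*(-174)) = 377630 + (21 - 261/43) = 377630 + 642/43 = 16238732/43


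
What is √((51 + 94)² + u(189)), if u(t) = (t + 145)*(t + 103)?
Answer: √118553 ≈ 344.32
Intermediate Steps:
u(t) = (103 + t)*(145 + t) (u(t) = (145 + t)*(103 + t) = (103 + t)*(145 + t))
√((51 + 94)² + u(189)) = √((51 + 94)² + (14935 + 189² + 248*189)) = √(145² + (14935 + 35721 + 46872)) = √(21025 + 97528) = √118553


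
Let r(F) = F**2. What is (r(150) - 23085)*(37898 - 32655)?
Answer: -3067155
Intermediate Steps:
(r(150) - 23085)*(37898 - 32655) = (150**2 - 23085)*(37898 - 32655) = (22500 - 23085)*5243 = -585*5243 = -3067155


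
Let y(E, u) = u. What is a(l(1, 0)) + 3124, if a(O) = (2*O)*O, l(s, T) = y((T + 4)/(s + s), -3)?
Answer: 3142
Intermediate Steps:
l(s, T) = -3
a(O) = 2*O²
a(l(1, 0)) + 3124 = 2*(-3)² + 3124 = 2*9 + 3124 = 18 + 3124 = 3142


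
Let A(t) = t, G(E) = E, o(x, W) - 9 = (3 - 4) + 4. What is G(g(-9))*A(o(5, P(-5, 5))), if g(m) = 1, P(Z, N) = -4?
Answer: 12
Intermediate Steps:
o(x, W) = 12 (o(x, W) = 9 + ((3 - 4) + 4) = 9 + (-1 + 4) = 9 + 3 = 12)
G(g(-9))*A(o(5, P(-5, 5))) = 1*12 = 12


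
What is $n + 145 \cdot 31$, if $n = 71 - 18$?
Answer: $4548$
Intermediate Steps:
$n = 53$
$n + 145 \cdot 31 = 53 + 145 \cdot 31 = 53 + 4495 = 4548$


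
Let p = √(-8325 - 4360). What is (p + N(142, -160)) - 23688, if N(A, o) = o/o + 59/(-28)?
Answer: -663295/28 + I*√12685 ≈ -23689.0 + 112.63*I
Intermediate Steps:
N(A, o) = -31/28 (N(A, o) = 1 + 59*(-1/28) = 1 - 59/28 = -31/28)
p = I*√12685 (p = √(-12685) = I*√12685 ≈ 112.63*I)
(p + N(142, -160)) - 23688 = (I*√12685 - 31/28) - 23688 = (-31/28 + I*√12685) - 23688 = -663295/28 + I*√12685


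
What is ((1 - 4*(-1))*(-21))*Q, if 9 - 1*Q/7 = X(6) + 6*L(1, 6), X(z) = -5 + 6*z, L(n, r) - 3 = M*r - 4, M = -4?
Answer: -94080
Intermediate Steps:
L(n, r) = -1 - 4*r (L(n, r) = 3 + (-4*r - 4) = 3 + (-4 - 4*r) = -1 - 4*r)
Q = 896 (Q = 63 - 7*((-5 + 6*6) + 6*(-1 - 4*6)) = 63 - 7*((-5 + 36) + 6*(-1 - 24)) = 63 - 7*(31 + 6*(-25)) = 63 - 7*(31 - 150) = 63 - 7*(-119) = 63 + 833 = 896)
((1 - 4*(-1))*(-21))*Q = ((1 - 4*(-1))*(-21))*896 = ((1 + 4)*(-21))*896 = (5*(-21))*896 = -105*896 = -94080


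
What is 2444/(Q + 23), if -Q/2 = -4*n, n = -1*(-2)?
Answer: 188/3 ≈ 62.667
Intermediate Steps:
n = 2
Q = 16 (Q = -(-8)*2 = -2*(-8) = 16)
2444/(Q + 23) = 2444/(16 + 23) = 2444/39 = 2444*(1/39) = 188/3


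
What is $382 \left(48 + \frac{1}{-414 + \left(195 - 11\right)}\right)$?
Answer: $\frac{2108449}{115} \approx 18334.0$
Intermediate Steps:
$382 \left(48 + \frac{1}{-414 + \left(195 - 11\right)}\right) = 382 \left(48 + \frac{1}{-414 + 184}\right) = 382 \left(48 + \frac{1}{-230}\right) = 382 \left(48 - \frac{1}{230}\right) = 382 \cdot \frac{11039}{230} = \frac{2108449}{115}$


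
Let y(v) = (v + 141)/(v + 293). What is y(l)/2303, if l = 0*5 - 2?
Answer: 139/670173 ≈ 0.00020741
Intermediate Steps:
l = -2 (l = 0 - 2 = -2)
y(v) = (141 + v)/(293 + v)
y(l)/2303 = ((141 - 2)/(293 - 2))/2303 = (139/291)*(1/2303) = 139/670173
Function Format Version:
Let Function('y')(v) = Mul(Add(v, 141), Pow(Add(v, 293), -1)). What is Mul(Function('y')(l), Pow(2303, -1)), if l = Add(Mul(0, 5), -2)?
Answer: Rational(139, 670173) ≈ 0.00020741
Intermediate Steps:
l = -2 (l = Add(0, -2) = -2)
Function('y')(v) = Mul(Pow(Add(293, v), -1), Add(141, v)) (Function('y')(v) = Mul(Add(141, v), Pow(Add(293, v), -1)) = Mul(Pow(Add(293, v), -1), Add(141, v)))
Mul(Function('y')(l), Pow(2303, -1)) = Mul(Mul(Pow(Add(293, -2), -1), Add(141, -2)), Pow(2303, -1)) = Mul(Mul(Pow(291, -1), 139), Rational(1, 2303)) = Mul(Mul(Rational(1, 291), 139), Rational(1, 2303)) = Mul(Rational(139, 291), Rational(1, 2303)) = Rational(139, 670173)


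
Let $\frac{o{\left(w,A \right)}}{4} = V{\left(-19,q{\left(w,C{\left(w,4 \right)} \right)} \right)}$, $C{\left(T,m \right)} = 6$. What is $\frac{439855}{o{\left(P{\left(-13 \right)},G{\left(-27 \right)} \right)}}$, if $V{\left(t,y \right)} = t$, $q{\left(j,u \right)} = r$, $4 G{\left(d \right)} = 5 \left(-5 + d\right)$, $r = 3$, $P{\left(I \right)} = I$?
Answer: $- \frac{439855}{76} \approx -5787.6$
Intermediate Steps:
$G{\left(d \right)} = - \frac{25}{4} + \frac{5 d}{4}$ ($G{\left(d \right)} = \frac{5 \left(-5 + d\right)}{4} = \frac{-25 + 5 d}{4} = - \frac{25}{4} + \frac{5 d}{4}$)
$q{\left(j,u \right)} = 3$
$o{\left(w,A \right)} = -76$ ($o{\left(w,A \right)} = 4 \left(-19\right) = -76$)
$\frac{439855}{o{\left(P{\left(-13 \right)},G{\left(-27 \right)} \right)}} = \frac{439855}{-76} = 439855 \left(- \frac{1}{76}\right) = - \frac{439855}{76}$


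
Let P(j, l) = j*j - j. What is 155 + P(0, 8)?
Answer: 155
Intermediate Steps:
P(j, l) = j² - j
155 + P(0, 8) = 155 + 0*(-1 + 0) = 155 + 0*(-1) = 155 + 0 = 155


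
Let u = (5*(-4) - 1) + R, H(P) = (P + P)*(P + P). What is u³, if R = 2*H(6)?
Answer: 19034163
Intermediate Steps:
H(P) = 4*P² (H(P) = (2*P)*(2*P) = 4*P²)
R = 288 (R = 2*(4*6²) = 2*(4*36) = 2*144 = 288)
u = 267 (u = (5*(-4) - 1) + 288 = (-20 - 1) + 288 = -21 + 288 = 267)
u³ = 267³ = 19034163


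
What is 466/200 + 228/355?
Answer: 21103/7100 ≈ 2.9723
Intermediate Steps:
466/200 + 228/355 = 466*(1/200) + 228*(1/355) = 233/100 + 228/355 = 21103/7100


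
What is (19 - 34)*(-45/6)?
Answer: 225/2 ≈ 112.50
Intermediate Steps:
(19 - 34)*(-45/6) = -(-675)/6 = -15*(-15/2) = 225/2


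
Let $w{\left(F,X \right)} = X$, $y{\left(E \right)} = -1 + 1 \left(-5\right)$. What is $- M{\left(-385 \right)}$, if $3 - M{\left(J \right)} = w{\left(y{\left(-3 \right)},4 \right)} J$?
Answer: $-1543$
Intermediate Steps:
$y{\left(E \right)} = -6$ ($y{\left(E \right)} = -1 - 5 = -6$)
$M{\left(J \right)} = 3 - 4 J$
$- M{\left(-385 \right)} = - (3 - -1540) = - (3 + 1540) = \left(-1\right) 1543 = -1543$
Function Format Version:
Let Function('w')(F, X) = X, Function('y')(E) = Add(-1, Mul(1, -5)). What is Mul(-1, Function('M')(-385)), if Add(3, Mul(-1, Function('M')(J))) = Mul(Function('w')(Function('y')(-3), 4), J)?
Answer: -1543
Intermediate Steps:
Function('y')(E) = -6 (Function('y')(E) = Add(-1, -5) = -6)
Function('M')(J) = Add(3, Mul(-4, J)) (Function('M')(J) = Add(3, Mul(-1, Mul(4, J))) = Add(3, Mul(-4, J)))
Mul(-1, Function('M')(-385)) = Mul(-1, Add(3, Mul(-4, -385))) = Mul(-1, Add(3, 1540)) = Mul(-1, 1543) = -1543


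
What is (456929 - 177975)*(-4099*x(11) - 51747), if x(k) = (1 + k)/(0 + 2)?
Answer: -21295627314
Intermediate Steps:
x(k) = ½ + k/2 (x(k) = (1 + k)/2 = (1 + k)*(½) = ½ + k/2)
(456929 - 177975)*(-4099*x(11) - 51747) = (456929 - 177975)*(-4099*(½ + (½)*11) - 51747) = 278954*(-4099*(½ + 11/2) - 51747) = 278954*(-4099*6 - 51747) = 278954*(-24594 - 51747) = 278954*(-76341) = -21295627314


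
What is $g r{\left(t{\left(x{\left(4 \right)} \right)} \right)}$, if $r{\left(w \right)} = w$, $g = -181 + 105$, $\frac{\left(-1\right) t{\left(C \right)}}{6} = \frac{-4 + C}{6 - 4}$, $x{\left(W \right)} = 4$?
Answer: $0$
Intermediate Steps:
$t{\left(C \right)} = 12 - 3 C$ ($t{\left(C \right)} = - 6 \frac{-4 + C}{6 - 4} = - 6 \frac{-4 + C}{2} = - 6 \left(-4 + C\right) \frac{1}{2} = - 6 \left(-2 + \frac{C}{2}\right) = 12 - 3 C$)
$g = -76$
$g r{\left(t{\left(x{\left(4 \right)} \right)} \right)} = - 76 \left(12 - 12\right) = \left(-76\right) 0 = 0$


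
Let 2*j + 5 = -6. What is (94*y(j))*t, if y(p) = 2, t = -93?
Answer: -17484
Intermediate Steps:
j = -11/2 (j = -5/2 + (1/2)*(-6) = -5/2 - 3 = -11/2 ≈ -5.5000)
(94*y(j))*t = (94*2)*(-93) = 188*(-93) = -17484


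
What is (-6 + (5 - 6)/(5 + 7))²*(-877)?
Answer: -4673533/144 ≈ -32455.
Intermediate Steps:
(-6 + (5 - 6)/(5 + 7))²*(-877) = (-6 - 1/12)²*(-877) = (-73/12)²*(-877) = (5329/144)*(-877) = -4673533/144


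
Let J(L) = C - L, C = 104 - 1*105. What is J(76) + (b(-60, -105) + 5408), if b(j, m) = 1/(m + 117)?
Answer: 63973/12 ≈ 5331.1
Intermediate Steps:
b(j, m) = 1/(117 + m)
C = -1 (C = 104 - 105 = -1)
J(L) = -1 - L
J(76) + (b(-60, -105) + 5408) = (-1 - 1*76) + (1/(117 - 105) + 5408) = (-1 - 76) + (1/12 + 5408) = -77 + (1/12 + 5408) = -77 + 64897/12 = 63973/12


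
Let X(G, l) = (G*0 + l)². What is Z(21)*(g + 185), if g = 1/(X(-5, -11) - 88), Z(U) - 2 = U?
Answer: 140438/33 ≈ 4255.7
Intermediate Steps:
X(G, l) = l² (X(G, l) = (0 + l)² = l²)
Z(U) = 2 + U
g = 1/33 (g = 1/((-11)² - 88) = 1/(121 - 88) = 1/33 ≈ 0.030303)
Z(21)*(g + 185) = (2 + 21)*(1/33 + 185) = 23*(6106/33) = 140438/33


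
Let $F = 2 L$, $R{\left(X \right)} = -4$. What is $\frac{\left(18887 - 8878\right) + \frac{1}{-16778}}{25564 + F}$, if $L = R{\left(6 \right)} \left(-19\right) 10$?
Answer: $\frac{167931001}{454415352} \approx 0.36955$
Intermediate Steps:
$L = 760$ ($L = \left(-4\right) \left(-19\right) 10 = 76 \cdot 10 = 760$)
$F = 1520$ ($F = 2 \cdot 760 = 1520$)
$\frac{\left(18887 - 8878\right) + \frac{1}{-16778}}{25564 + F} = \frac{\left(18887 - 8878\right) + \frac{1}{-16778}}{25564 + 1520} = \frac{10009 - \frac{1}{16778}}{27084} = \frac{167931001}{16778} \cdot \frac{1}{27084} = \frac{167931001}{454415352}$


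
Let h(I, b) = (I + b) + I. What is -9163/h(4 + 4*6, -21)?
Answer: -1309/5 ≈ -261.80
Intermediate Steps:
h(I, b) = b + 2*I
-9163/h(4 + 4*6, -21) = -9163/(-21 + 2*(4 + 4*6)) = -9163/(-21 + 2*(4 + 24)) = -9163/(-21 + 2*28) = -9163/(-21 + 56) = -9163/35 = -9163*1/35 = -1309/5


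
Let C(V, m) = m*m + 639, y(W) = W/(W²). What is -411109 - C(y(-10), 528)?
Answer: -690532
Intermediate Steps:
y(W) = 1/W (y(W) = W/W² = 1/W)
C(V, m) = 639 + m² (C(V, m) = m² + 639 = 639 + m²)
-411109 - C(y(-10), 528) = -411109 - (639 + 528²) = -411109 - (639 + 278784) = -411109 - 1*279423 = -411109 - 279423 = -690532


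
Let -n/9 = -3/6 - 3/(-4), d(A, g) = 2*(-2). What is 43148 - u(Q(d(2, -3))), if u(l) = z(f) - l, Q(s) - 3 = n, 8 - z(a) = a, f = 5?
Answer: 172583/4 ≈ 43146.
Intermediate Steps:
z(a) = 8 - a
d(A, g) = -4
n = -9/4 (n = -9*(-3/6 - 3/(-4)) = -9*(-3*⅙ - 3*(-¼)) = -9*(-½ + ¾) = -9*¼ = -9/4 ≈ -2.2500)
Q(s) = ¾ (Q(s) = 3 - 9/4 = ¾)
u(l) = 3 - l (u(l) = (8 - 1*5) - l = (8 - 5) - l = 3 - l)
43148 - u(Q(d(2, -3))) = 43148 - (3 - 1*¾) = 43148 - (3 - ¾) = 43148 - 1*9/4 = 43148 - 9/4 = 172583/4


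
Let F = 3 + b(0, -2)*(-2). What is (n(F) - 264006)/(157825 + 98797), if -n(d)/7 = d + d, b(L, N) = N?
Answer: -132052/128311 ≈ -1.0292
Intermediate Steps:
F = 7 (F = 3 - 2*(-2) = 3 + 4 = 7)
n(d) = -14*d (n(d) = -7*(d + d) = -14*d)
(n(F) - 264006)/(157825 + 98797) = (-14*7 - 264006)/(157825 + 98797) = (-98 - 264006)/256622 = -264104*1/256622 = -132052/128311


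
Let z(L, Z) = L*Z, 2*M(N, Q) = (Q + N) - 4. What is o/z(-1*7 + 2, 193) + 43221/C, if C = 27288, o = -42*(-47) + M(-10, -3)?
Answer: -3975433/8777640 ≈ -0.45290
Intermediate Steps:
M(N, Q) = -2 + N/2 + Q/2 (M(N, Q) = ((Q + N) - 4)/2 = ((N + Q) - 4)/2 = (-4 + N + Q)/2 = -2 + N/2 + Q/2)
o = 3931/2 (o = -42*(-47) + (-2 + (½)*(-10) + (½)*(-3)) = 1974 + (-2 - 5 - 3/2) = 1974 - 17/2 = 3931/2 ≈ 1965.5)
o/z(-1*7 + 2, 193) + 43221/C = 3931/(2*(((-1*7 + 2)*193))) + 43221/27288 = 3931/(2*(((-7 + 2)*193))) + 43221*(1/27288) = 3931/(2*((-5*193))) + 14407/9096 = (3931/2)/(-965) + 14407/9096 = (3931/2)*(-1/965) + 14407/9096 = -3931/1930 + 14407/9096 = -3975433/8777640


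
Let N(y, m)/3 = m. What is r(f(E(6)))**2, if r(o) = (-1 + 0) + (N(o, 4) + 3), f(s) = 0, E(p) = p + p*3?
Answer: 196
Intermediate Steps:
N(y, m) = 3*m
E(p) = 4*p (E(p) = p + 3*p = 4*p)
r(o) = 14 (r(o) = (-1 + 0) + (3*4 + 3) = -1 + (12 + 3) = -1 + 15 = 14)
r(f(E(6)))**2 = 14**2 = 196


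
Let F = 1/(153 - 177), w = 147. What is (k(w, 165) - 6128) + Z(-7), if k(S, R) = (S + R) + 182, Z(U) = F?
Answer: -135217/24 ≈ -5634.0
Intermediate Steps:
F = -1/24 (F = 1/(-24) = -1/24 ≈ -0.041667)
Z(U) = -1/24
k(S, R) = 182 + R + S (k(S, R) = (R + S) + 182 = 182 + R + S)
(k(w, 165) - 6128) + Z(-7) = ((182 + 165 + 147) - 6128) - 1/24 = (494 - 6128) - 1/24 = -5634 - 1/24 = -135217/24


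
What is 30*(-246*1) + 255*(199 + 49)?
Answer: 55860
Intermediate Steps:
30*(-246*1) + 255*(199 + 49) = 30*(-246) + 255*248 = -7380 + 63240 = 55860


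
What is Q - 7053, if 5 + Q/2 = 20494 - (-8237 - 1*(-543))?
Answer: 49313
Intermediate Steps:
Q = 56366 (Q = -10 + 2*(20494 - (-8237 - 1*(-543))) = -10 + 2*(20494 - (-8237 + 543)) = -10 + 2*(20494 - 1*(-7694)) = -10 + 2*(20494 + 7694) = -10 + 2*28188 = -10 + 56376 = 56366)
Q - 7053 = 56366 - 7053 = 49313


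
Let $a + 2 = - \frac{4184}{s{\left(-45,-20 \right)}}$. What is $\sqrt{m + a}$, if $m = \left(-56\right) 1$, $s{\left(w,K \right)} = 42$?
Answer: $\frac{i \sqrt{69510}}{21} \approx 12.555 i$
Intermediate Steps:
$m = -56$
$a = - \frac{2134}{21}$ ($a = -2 - \frac{4184}{42} = -2 - \frac{2092}{21} = - \frac{2134}{21} \approx -101.62$)
$\sqrt{m + a} = \sqrt{-56 - \frac{2134}{21}} = \sqrt{- \frac{3310}{21}} = \frac{i \sqrt{69510}}{21}$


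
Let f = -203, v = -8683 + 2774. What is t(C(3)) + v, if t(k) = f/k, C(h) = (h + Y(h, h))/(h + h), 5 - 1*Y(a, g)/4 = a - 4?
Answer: -53587/9 ≈ -5954.1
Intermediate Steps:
Y(a, g) = 36 - 4*a (Y(a, g) = 20 - 4*(a - 4) = 20 - 4*(-4 + a) = 20 + (16 - 4*a) = 36 - 4*a)
v = -5909
C(h) = (36 - 3*h)/(2*h) (C(h) = (h + (36 - 4*h))/(h + h) = (36 - 3*h)/((2*h)) = (36 - 3*h)*(1/(2*h)) = (36 - 3*h)/(2*h))
t(k) = -203/k
t(C(3)) + v = -203/(-3/2 + 18/3) - 5909 = -203/(-3/2 + 18*(1/3)) - 5909 = -203/(-3/2 + 6) - 5909 = -203/9/2 - 5909 = -203*2/9 - 5909 = -406/9 - 5909 = -53587/9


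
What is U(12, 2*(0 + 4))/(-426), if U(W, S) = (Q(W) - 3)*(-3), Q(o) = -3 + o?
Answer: 3/71 ≈ 0.042253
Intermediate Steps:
U(W, S) = 18 - 3*W (U(W, S) = ((-3 + W) - 3)*(-3) = (-6 + W)*(-3) = 18 - 3*W)
U(12, 2*(0 + 4))/(-426) = (18 - 3*12)/(-426) = (18 - 36)*(-1/426) = -18*(-1/426) = 3/71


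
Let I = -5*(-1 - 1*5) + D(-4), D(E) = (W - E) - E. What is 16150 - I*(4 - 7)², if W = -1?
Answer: 15817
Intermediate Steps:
D(E) = -1 - 2*E (D(E) = (-1 - E) - E = -1 - 2*E)
I = 37 (I = -5*(-1 - 1*5) + (-1 - 2*(-4)) = -5*(-1 - 5) + (-1 + 8) = -5*(-6) + 7 = 30 + 7 = 37)
16150 - I*(4 - 7)² = 16150 - 37*(4 - 7)² = 16150 - 37*(-3)² = 16150 - 37*9 = 16150 - 1*333 = 16150 - 333 = 15817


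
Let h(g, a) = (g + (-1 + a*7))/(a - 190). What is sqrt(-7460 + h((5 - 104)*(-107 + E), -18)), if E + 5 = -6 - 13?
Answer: I*sqrt(20338786)/52 ≈ 86.728*I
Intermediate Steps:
E = -24 (E = -5 + (-6 - 13) = -5 - 19 = -24)
h(g, a) = (-1 + g + 7*a)/(-190 + a) (h(g, a) = (g + (-1 + 7*a))/(-190 + a) = (-1 + g + 7*a)/(-190 + a))
sqrt(-7460 + h((5 - 104)*(-107 + E), -18)) = sqrt(-7460 + (-1 + (5 - 104)*(-107 - 24) + 7*(-18))/(-190 - 18)) = sqrt(-7460 + (-1 - 99*(-131) - 126)/(-208)) = sqrt(-7460 - (-1 + 12969 - 126)/208) = sqrt(-7460 - 1/208*12842) = sqrt(-7460 - 6421/104) = sqrt(-782261/104) = I*sqrt(20338786)/52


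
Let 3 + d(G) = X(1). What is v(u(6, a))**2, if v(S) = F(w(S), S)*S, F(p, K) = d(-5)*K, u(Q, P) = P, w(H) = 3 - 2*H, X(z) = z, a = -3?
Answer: 324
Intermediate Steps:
d(G) = -2 (d(G) = -3 + 1 = -2)
F(p, K) = -2*K
v(S) = -2*S**2 (v(S) = (-2*S)*S = -2*S**2)
v(u(6, a))**2 = (-2*(-3)**2)**2 = (-2*9)**2 = (-18)**2 = 324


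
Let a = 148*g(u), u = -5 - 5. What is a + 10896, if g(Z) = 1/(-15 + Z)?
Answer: 272252/25 ≈ 10890.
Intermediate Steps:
u = -10
a = -148/25 (a = 148/(-15 - 10) = 148/(-25) = 148*(-1/25) = -148/25 ≈ -5.9200)
a + 10896 = -148/25 + 10896 = 272252/25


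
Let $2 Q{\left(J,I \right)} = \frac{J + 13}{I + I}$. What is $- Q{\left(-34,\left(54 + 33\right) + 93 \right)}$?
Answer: $\frac{7}{240} \approx 0.029167$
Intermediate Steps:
$Q{\left(J,I \right)} = \frac{13 + J}{4 I}$ ($Q{\left(J,I \right)} = \frac{\left(J + 13\right) \frac{1}{I + I}}{2} = \frac{\left(13 + J\right) \frac{1}{2 I}}{2} = \frac{\frac{1}{2} \frac{1}{I} \left(13 + J\right)}{2} = \frac{13 + J}{4 I}$)
$- Q{\left(-34,\left(54 + 33\right) + 93 \right)} = - \frac{13 - 34}{4 \left(\left(54 + 33\right) + 93\right)} = - \frac{-21}{4 \left(87 + 93\right)} = - \frac{-21}{4 \cdot 180} = \left(-1\right) \left(- \frac{7}{240}\right) = \frac{7}{240}$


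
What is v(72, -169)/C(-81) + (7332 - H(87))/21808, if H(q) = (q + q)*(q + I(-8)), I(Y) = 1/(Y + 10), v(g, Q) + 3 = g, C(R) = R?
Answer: -714695/588816 ≈ -1.2138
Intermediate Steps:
v(g, Q) = -3 + g
I(Y) = 1/(10 + Y)
H(q) = 2*q*(1/2 + q) (H(q) = (q + q)*(q + 1/(10 - 8)) = (2*q)*(q + 1/2) = (2*q)*(1/2 + q) = 2*q*(1/2 + q))
v(72, -169)/C(-81) + (7332 - H(87))/21808 = (-3 + 72)/(-81) + (7332 - 87*(1 + 2*87))/21808 = 69*(-1/81) + (7332 - 87*(1 + 174))*(1/21808) = -23/27 + (7332 - 87*175)*(1/21808) = -23/27 + (7332 - 1*15225)*(1/21808) = -23/27 + (7332 - 15225)*(1/21808) = -23/27 - 7893*1/21808 = -23/27 - 7893/21808 = -714695/588816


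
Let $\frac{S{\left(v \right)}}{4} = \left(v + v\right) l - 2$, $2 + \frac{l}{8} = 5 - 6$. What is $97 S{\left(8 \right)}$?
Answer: $-149768$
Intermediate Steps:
$l = -24$ ($l = -16 + 8 \left(5 - 6\right) = -16 + 8 \left(-1\right) = -16 - 8 = -24$)
$S{\left(v \right)} = -8 - 192 v$ ($S{\left(v \right)} = 4 \left(\left(v + v\right) \left(-24\right) - 2\right) = 4 \left(2 v \left(-24\right) - 2\right) = 4 \left(- 48 v - 2\right) = 4 \left(-2 - 48 v\right) = -8 - 192 v$)
$97 S{\left(8 \right)} = 97 \left(-8 - 1536\right) = 97 \left(-1544\right) = -149768$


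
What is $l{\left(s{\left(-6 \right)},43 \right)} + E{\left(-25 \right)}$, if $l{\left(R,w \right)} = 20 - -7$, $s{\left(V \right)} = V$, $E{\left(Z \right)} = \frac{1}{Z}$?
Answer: $\frac{674}{25} \approx 26.96$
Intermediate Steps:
$l{\left(R,w \right)} = 27$ ($l{\left(R,w \right)} = 20 + 7 = 27$)
$l{\left(s{\left(-6 \right)},43 \right)} + E{\left(-25 \right)} = 27 + \frac{1}{-25} = 27 - \frac{1}{25} = \frac{674}{25}$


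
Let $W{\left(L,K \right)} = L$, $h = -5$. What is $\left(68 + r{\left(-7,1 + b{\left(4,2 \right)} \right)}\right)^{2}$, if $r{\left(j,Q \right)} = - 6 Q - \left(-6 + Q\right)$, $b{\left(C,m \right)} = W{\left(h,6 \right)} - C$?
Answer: $16900$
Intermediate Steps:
$b{\left(C,m \right)} = -5 - C$
$r{\left(j,Q \right)} = 6 - 7 Q$
$\left(68 + r{\left(-7,1 + b{\left(4,2 \right)} \right)}\right)^{2} = \left(68 - \left(-6 + 7 \left(1 - 9\right)\right)\right)^{2} = \left(68 + \left(6 - -56\right)\right)^{2} = \left(68 + \left(6 + 56\right)\right)^{2} = \left(68 + 62\right)^{2} = 130^{2} = 16900$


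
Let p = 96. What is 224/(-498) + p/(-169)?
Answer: -42832/42081 ≈ -1.0178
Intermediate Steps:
224/(-498) + p/(-169) = 224/(-498) + 96/(-169) = 224*(-1/498) + 96*(-1/169) = -112/249 - 96/169 = -42832/42081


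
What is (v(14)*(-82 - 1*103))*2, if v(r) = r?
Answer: -5180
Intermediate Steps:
(v(14)*(-82 - 1*103))*2 = (14*(-82 - 1*103))*2 = (14*(-82 - 103))*2 = (14*(-185))*2 = -2590*2 = -5180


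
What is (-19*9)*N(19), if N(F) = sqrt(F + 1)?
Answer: -342*sqrt(5) ≈ -764.74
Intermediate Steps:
N(F) = sqrt(1 + F)
(-19*9)*N(19) = (-19*9)*sqrt(1 + 19) = -342*sqrt(5)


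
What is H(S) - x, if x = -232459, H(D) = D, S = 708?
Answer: 233167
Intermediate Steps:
H(S) - x = 708 - 1*(-232459) = 708 + 232459 = 233167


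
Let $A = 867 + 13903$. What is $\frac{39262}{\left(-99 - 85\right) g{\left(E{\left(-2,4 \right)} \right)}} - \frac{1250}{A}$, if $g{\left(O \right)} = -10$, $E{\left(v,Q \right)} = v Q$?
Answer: $\frac{28879987}{1358840} \approx 21.253$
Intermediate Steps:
$E{\left(v,Q \right)} = Q v$
$A = 14770$
$\frac{39262}{\left(-99 - 85\right) g{\left(E{\left(-2,4 \right)} \right)}} - \frac{1250}{A} = \frac{39262}{\left(-99 - 85\right) \left(-10\right)} - \frac{1250}{14770} = \frac{39262}{\left(-184\right) \left(-10\right)} - \frac{125}{1477} = \frac{39262}{1840} - \frac{125}{1477} = 39262 \cdot \frac{1}{1840} - \frac{125}{1477} = \frac{19631}{920} - \frac{125}{1477} = \frac{28879987}{1358840}$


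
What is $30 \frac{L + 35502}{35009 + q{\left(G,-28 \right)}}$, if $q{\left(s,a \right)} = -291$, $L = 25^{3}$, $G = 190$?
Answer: $\frac{766905}{17359} \approx 44.179$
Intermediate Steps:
$L = 15625$
$30 \frac{L + 35502}{35009 + q{\left(G,-28 \right)}} = 30 \frac{15625 + 35502}{35009 - 291} = 30 \cdot \frac{51127}{34718} = \frac{766905}{17359}$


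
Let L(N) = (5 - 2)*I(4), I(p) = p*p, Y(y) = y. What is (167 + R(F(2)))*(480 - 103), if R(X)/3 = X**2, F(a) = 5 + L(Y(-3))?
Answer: 3239938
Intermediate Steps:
I(p) = p**2
L(N) = 48 (L(N) = (5 - 2)*4**2 = 3*16 = 48)
F(a) = 53 (F(a) = 5 + 48 = 53)
R(X) = 3*X**2
(167 + R(F(2)))*(480 - 103) = (167 + 3*53**2)*(480 - 103) = (167 + 3*2809)*377 = (167 + 8427)*377 = 8594*377 = 3239938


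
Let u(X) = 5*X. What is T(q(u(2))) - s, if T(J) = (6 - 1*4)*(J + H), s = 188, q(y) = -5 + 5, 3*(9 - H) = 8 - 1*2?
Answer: -174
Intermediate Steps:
H = 7 (H = 9 - (8 - 1*2)/3 = 9 - (8 - 2)/3 = 9 - ⅓*6 = 9 - 2 = 7)
q(y) = 0
T(J) = 14 + 2*J (T(J) = (6 - 1*4)*(J + 7) = (6 - 4)*(7 + J) = 2*(7 + J) = 14 + 2*J)
T(q(u(2))) - s = (14 + 2*0) - 1*188 = (14 + 0) - 188 = 14 - 188 = -174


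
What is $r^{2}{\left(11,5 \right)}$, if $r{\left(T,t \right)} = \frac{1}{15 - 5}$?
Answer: $\frac{1}{100} \approx 0.01$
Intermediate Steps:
$r{\left(T,t \right)} = \frac{1}{10}$
$r^{2}{\left(11,5 \right)} = \left(\frac{1}{10}\right)^{2} = \frac{1}{100}$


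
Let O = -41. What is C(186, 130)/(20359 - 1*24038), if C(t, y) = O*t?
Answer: 7626/3679 ≈ 2.0728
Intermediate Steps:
C(t, y) = -41*t
C(186, 130)/(20359 - 1*24038) = (-41*186)/(20359 - 1*24038) = -7626/(20359 - 24038) = -7626/(-3679) = -7626*(-1/3679) = 7626/3679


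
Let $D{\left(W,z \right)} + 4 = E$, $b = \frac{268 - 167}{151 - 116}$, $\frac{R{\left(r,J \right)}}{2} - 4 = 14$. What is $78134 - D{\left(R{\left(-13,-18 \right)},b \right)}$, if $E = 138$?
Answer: $78000$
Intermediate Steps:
$R{\left(r,J \right)} = 36$ ($R{\left(r,J \right)} = 8 + 2 \cdot 14 = 8 + 28 = 36$)
$b = \frac{101}{35} \approx 2.8857$
$D{\left(W,z \right)} = 134$ ($D{\left(W,z \right)} = -4 + 138 = 134$)
$78134 - D{\left(R{\left(-13,-18 \right)},b \right)} = 78134 - 134 = 78000$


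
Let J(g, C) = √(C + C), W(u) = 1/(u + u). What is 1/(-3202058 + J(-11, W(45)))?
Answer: -144092610/461392894591379 - 3*√5/461392894591379 ≈ -3.1230e-7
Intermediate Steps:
W(u) = 1/(2*u)
J(g, C) = √2*√C (J(g, C) = √(2*C) = √2*√C)
1/(-3202058 + J(-11, W(45))) = 1/(-3202058 + √2*√((½)/45)) = 1/(-3202058 + √2*√((½)*(1/45))) = 1/(-3202058 + √2*√(1/90)) = 1/(-3202058 + √2*(√10/30)) = 1/(-3202058 + √5/15)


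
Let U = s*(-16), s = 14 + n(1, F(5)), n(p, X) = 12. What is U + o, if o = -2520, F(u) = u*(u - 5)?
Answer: -2936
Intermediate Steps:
F(u) = u*(-5 + u)
s = 26 (s = 14 + 12 = 26)
U = -416 (U = 26*(-16) = -416)
U + o = -416 - 2520 = -2936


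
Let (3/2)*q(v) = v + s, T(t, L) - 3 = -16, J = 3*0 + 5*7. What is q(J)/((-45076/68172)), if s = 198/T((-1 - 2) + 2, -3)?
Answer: -224618/11269 ≈ -19.932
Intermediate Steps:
J = 35 (J = 0 + 35 = 35)
T(t, L) = -13 (T(t, L) = 3 - 16 = -13)
s = -198/13 (s = 198/(-13) = 198*(-1/13) = -198/13 ≈ -15.231)
q(v) = -132/13 + 2*v/3 (q(v) = 2*(v - 198/13)/3 = 2*(-198/13 + v)/3 = -132/13 + 2*v/3)
q(J)/((-45076/68172)) = (-132/13 + (2/3)*35)/((-45076/68172)) = (-132/13 + 70/3)/((-45076*1/68172)) = 514/(39*(-11269/17043)) = (514/39)*(-17043/11269) = -224618/11269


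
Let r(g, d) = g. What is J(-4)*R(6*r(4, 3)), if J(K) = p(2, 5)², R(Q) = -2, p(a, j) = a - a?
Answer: 0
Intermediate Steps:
p(a, j) = 0
J(K) = 0 (J(K) = 0² = 0)
J(-4)*R(6*r(4, 3)) = 0*(-2) = 0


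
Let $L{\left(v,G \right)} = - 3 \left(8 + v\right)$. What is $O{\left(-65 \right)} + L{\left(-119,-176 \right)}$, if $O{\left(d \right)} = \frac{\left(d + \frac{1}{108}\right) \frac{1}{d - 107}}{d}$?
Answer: $\frac{402070501}{1207440} \approx 332.99$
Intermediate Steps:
$L{\left(v,G \right)} = -24 - 3 v$
$O{\left(d \right)} = \frac{\frac{1}{108} + d}{d \left(-107 + d\right)}$ ($O{\left(d \right)} = \frac{\left(d + \frac{1}{108}\right) \frac{1}{-107 + d}}{d} = \frac{\left(\frac{1}{108} + d\right) \frac{1}{-107 + d}}{d} = \frac{\frac{1}{-107 + d} \left(\frac{1}{108} + d\right)}{d} = \frac{\frac{1}{108} + d}{d \left(-107 + d\right)}$)
$O{\left(-65 \right)} + L{\left(-119,-176 \right)} = \frac{\frac{1}{108} - 65}{\left(-65\right) \left(-107 - 65\right)} - -333 = \left(- \frac{1}{65}\right) \frac{1}{-172} \left(- \frac{7019}{108}\right) + \left(-24 + 357\right) = \left(- \frac{1}{65}\right) \left(- \frac{1}{172}\right) \left(- \frac{7019}{108}\right) + 333 = - \frac{7019}{1207440} + 333 = \frac{402070501}{1207440}$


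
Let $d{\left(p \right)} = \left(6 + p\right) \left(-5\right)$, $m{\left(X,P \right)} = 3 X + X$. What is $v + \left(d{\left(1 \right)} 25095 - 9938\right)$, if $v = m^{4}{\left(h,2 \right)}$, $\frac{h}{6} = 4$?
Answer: $84046393$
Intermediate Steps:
$h = 24$ ($h = 6 \cdot 4 = 24$)
$m{\left(X,P \right)} = 4 X$
$v = 84934656$ ($v = \left(4 \cdot 24\right)^{4} = 96^{4} = 84934656$)
$d{\left(p \right)} = -30 - 5 p$
$v + \left(d{\left(1 \right)} 25095 - 9938\right) = 84934656 + \left(\left(-30 - 5\right) 25095 - 9938\right) = 84934656 - 888263 = 84046393$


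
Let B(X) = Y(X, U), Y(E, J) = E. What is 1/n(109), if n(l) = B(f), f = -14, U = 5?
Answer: -1/14 ≈ -0.071429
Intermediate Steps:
B(X) = X
n(l) = -14
1/n(109) = 1/(-14) = -1/14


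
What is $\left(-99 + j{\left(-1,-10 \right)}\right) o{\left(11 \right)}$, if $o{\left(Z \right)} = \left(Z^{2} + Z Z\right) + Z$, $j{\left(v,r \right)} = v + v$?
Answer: $-25553$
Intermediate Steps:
$j{\left(v,r \right)} = 2 v$
$o{\left(Z \right)} = Z + 2 Z^{2}$ ($o{\left(Z \right)} = \left(Z^{2} + Z^{2}\right) + Z = 2 Z^{2} + Z = Z + 2 Z^{2}$)
$\left(-99 + j{\left(-1,-10 \right)}\right) o{\left(11 \right)} = \left(-99 + 2 \left(-1\right)\right) 11 \left(1 + 2 \cdot 11\right) = \left(-99 - 2\right) 11 \left(1 + 22\right) = - 101 \cdot 11 \cdot 23 = \left(-101\right) 253 = -25553$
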